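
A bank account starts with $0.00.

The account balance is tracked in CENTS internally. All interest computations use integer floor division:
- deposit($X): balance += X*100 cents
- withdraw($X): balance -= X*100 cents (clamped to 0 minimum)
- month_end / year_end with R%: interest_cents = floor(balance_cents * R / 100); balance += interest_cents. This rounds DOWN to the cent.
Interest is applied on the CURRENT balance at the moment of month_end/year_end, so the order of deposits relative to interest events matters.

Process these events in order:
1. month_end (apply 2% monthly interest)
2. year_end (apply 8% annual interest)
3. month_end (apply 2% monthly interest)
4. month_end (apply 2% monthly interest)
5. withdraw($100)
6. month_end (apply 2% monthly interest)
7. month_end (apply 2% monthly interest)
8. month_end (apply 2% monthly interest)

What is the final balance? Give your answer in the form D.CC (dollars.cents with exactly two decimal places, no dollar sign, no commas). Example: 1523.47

After 1 (month_end (apply 2% monthly interest)): balance=$0.00 total_interest=$0.00
After 2 (year_end (apply 8% annual interest)): balance=$0.00 total_interest=$0.00
After 3 (month_end (apply 2% monthly interest)): balance=$0.00 total_interest=$0.00
After 4 (month_end (apply 2% monthly interest)): balance=$0.00 total_interest=$0.00
After 5 (withdraw($100)): balance=$0.00 total_interest=$0.00
After 6 (month_end (apply 2% monthly interest)): balance=$0.00 total_interest=$0.00
After 7 (month_end (apply 2% monthly interest)): balance=$0.00 total_interest=$0.00
After 8 (month_end (apply 2% monthly interest)): balance=$0.00 total_interest=$0.00

Answer: 0.00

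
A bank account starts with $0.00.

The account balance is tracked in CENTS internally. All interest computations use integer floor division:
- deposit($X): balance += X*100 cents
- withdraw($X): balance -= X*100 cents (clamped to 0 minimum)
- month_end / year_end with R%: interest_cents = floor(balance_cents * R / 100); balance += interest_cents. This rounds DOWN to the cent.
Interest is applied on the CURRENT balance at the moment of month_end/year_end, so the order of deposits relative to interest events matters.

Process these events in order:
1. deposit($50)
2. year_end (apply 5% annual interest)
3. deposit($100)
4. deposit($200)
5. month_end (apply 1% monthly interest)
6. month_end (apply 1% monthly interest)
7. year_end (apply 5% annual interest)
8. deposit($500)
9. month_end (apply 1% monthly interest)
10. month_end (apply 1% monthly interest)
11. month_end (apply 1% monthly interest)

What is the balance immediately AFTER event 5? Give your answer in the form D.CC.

Answer: 356.02

Derivation:
After 1 (deposit($50)): balance=$50.00 total_interest=$0.00
After 2 (year_end (apply 5% annual interest)): balance=$52.50 total_interest=$2.50
After 3 (deposit($100)): balance=$152.50 total_interest=$2.50
After 4 (deposit($200)): balance=$352.50 total_interest=$2.50
After 5 (month_end (apply 1% monthly interest)): balance=$356.02 total_interest=$6.02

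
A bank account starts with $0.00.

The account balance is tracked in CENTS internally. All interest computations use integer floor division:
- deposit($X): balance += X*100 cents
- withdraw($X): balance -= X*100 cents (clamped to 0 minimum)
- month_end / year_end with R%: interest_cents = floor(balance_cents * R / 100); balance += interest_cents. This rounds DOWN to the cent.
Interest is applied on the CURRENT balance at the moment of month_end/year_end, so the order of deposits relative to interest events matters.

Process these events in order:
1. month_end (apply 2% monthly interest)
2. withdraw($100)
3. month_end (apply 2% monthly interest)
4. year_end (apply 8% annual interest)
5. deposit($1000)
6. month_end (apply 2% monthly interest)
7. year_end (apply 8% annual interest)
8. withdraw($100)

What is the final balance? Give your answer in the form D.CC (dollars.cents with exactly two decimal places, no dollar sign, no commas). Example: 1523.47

Answer: 1001.60

Derivation:
After 1 (month_end (apply 2% monthly interest)): balance=$0.00 total_interest=$0.00
After 2 (withdraw($100)): balance=$0.00 total_interest=$0.00
After 3 (month_end (apply 2% monthly interest)): balance=$0.00 total_interest=$0.00
After 4 (year_end (apply 8% annual interest)): balance=$0.00 total_interest=$0.00
After 5 (deposit($1000)): balance=$1000.00 total_interest=$0.00
After 6 (month_end (apply 2% monthly interest)): balance=$1020.00 total_interest=$20.00
After 7 (year_end (apply 8% annual interest)): balance=$1101.60 total_interest=$101.60
After 8 (withdraw($100)): balance=$1001.60 total_interest=$101.60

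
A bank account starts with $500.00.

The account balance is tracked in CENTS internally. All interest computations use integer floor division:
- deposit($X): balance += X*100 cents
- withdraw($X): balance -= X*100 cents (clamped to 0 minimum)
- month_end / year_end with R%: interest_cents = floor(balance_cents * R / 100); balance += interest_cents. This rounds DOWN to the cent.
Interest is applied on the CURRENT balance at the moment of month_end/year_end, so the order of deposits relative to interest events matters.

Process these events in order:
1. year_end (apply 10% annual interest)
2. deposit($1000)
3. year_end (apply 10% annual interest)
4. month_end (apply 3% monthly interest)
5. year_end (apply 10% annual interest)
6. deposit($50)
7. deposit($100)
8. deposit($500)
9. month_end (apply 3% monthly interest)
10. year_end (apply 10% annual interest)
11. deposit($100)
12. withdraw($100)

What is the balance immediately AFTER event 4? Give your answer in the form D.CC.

Answer: 1756.15

Derivation:
After 1 (year_end (apply 10% annual interest)): balance=$550.00 total_interest=$50.00
After 2 (deposit($1000)): balance=$1550.00 total_interest=$50.00
After 3 (year_end (apply 10% annual interest)): balance=$1705.00 total_interest=$205.00
After 4 (month_end (apply 3% monthly interest)): balance=$1756.15 total_interest=$256.15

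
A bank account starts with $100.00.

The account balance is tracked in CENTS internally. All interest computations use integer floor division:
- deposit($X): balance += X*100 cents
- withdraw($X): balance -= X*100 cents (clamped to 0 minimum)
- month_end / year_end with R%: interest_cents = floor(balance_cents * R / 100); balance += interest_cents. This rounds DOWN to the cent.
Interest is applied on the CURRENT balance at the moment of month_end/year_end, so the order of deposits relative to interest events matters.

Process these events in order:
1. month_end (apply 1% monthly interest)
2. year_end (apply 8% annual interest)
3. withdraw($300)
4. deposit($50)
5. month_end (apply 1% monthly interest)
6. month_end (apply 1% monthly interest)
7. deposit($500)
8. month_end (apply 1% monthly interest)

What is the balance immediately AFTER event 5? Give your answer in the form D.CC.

After 1 (month_end (apply 1% monthly interest)): balance=$101.00 total_interest=$1.00
After 2 (year_end (apply 8% annual interest)): balance=$109.08 total_interest=$9.08
After 3 (withdraw($300)): balance=$0.00 total_interest=$9.08
After 4 (deposit($50)): balance=$50.00 total_interest=$9.08
After 5 (month_end (apply 1% monthly interest)): balance=$50.50 total_interest=$9.58

Answer: 50.50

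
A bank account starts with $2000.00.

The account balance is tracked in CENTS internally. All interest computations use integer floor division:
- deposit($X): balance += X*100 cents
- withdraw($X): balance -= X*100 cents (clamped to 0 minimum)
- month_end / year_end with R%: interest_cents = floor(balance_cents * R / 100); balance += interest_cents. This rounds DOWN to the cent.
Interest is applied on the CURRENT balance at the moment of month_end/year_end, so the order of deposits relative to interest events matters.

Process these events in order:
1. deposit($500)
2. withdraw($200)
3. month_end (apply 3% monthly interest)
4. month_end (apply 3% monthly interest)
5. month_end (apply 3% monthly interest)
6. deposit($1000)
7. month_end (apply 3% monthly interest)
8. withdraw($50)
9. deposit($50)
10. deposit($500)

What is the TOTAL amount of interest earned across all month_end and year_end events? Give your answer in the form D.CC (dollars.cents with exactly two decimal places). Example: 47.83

Answer: 318.66

Derivation:
After 1 (deposit($500)): balance=$2500.00 total_interest=$0.00
After 2 (withdraw($200)): balance=$2300.00 total_interest=$0.00
After 3 (month_end (apply 3% monthly interest)): balance=$2369.00 total_interest=$69.00
After 4 (month_end (apply 3% monthly interest)): balance=$2440.07 total_interest=$140.07
After 5 (month_end (apply 3% monthly interest)): balance=$2513.27 total_interest=$213.27
After 6 (deposit($1000)): balance=$3513.27 total_interest=$213.27
After 7 (month_end (apply 3% monthly interest)): balance=$3618.66 total_interest=$318.66
After 8 (withdraw($50)): balance=$3568.66 total_interest=$318.66
After 9 (deposit($50)): balance=$3618.66 total_interest=$318.66
After 10 (deposit($500)): balance=$4118.66 total_interest=$318.66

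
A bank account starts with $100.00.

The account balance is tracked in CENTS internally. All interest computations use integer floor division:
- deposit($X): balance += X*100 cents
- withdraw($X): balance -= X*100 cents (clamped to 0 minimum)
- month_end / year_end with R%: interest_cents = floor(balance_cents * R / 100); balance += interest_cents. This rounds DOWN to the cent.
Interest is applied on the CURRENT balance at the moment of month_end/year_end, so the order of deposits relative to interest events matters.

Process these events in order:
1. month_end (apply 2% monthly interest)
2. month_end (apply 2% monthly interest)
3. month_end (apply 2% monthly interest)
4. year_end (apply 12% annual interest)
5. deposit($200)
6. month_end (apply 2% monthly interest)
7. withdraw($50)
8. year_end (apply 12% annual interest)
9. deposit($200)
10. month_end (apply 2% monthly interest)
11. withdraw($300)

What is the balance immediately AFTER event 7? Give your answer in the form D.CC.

After 1 (month_end (apply 2% monthly interest)): balance=$102.00 total_interest=$2.00
After 2 (month_end (apply 2% monthly interest)): balance=$104.04 total_interest=$4.04
After 3 (month_end (apply 2% monthly interest)): balance=$106.12 total_interest=$6.12
After 4 (year_end (apply 12% annual interest)): balance=$118.85 total_interest=$18.85
After 5 (deposit($200)): balance=$318.85 total_interest=$18.85
After 6 (month_end (apply 2% monthly interest)): balance=$325.22 total_interest=$25.22
After 7 (withdraw($50)): balance=$275.22 total_interest=$25.22

Answer: 275.22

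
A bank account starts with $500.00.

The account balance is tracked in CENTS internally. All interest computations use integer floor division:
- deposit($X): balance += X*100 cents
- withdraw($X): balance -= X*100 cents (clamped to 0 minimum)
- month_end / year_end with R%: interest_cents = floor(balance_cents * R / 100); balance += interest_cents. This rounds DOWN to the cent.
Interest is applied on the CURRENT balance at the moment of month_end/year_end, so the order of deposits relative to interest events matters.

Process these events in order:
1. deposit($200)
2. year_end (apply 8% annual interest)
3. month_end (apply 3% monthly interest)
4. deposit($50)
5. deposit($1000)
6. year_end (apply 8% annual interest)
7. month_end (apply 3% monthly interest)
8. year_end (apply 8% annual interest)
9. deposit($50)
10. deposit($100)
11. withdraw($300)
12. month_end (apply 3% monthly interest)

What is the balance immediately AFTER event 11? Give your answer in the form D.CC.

After 1 (deposit($200)): balance=$700.00 total_interest=$0.00
After 2 (year_end (apply 8% annual interest)): balance=$756.00 total_interest=$56.00
After 3 (month_end (apply 3% monthly interest)): balance=$778.68 total_interest=$78.68
After 4 (deposit($50)): balance=$828.68 total_interest=$78.68
After 5 (deposit($1000)): balance=$1828.68 total_interest=$78.68
After 6 (year_end (apply 8% annual interest)): balance=$1974.97 total_interest=$224.97
After 7 (month_end (apply 3% monthly interest)): balance=$2034.21 total_interest=$284.21
After 8 (year_end (apply 8% annual interest)): balance=$2196.94 total_interest=$446.94
After 9 (deposit($50)): balance=$2246.94 total_interest=$446.94
After 10 (deposit($100)): balance=$2346.94 total_interest=$446.94
After 11 (withdraw($300)): balance=$2046.94 total_interest=$446.94

Answer: 2046.94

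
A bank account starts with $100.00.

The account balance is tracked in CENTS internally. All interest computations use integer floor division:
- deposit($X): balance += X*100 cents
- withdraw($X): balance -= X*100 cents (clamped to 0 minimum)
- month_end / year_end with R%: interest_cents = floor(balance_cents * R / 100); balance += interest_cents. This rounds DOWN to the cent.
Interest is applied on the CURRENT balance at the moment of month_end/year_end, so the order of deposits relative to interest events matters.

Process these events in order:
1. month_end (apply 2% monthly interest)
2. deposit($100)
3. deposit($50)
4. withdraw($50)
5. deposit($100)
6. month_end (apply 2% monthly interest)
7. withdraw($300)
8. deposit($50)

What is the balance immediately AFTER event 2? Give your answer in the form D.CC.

Answer: 202.00

Derivation:
After 1 (month_end (apply 2% monthly interest)): balance=$102.00 total_interest=$2.00
After 2 (deposit($100)): balance=$202.00 total_interest=$2.00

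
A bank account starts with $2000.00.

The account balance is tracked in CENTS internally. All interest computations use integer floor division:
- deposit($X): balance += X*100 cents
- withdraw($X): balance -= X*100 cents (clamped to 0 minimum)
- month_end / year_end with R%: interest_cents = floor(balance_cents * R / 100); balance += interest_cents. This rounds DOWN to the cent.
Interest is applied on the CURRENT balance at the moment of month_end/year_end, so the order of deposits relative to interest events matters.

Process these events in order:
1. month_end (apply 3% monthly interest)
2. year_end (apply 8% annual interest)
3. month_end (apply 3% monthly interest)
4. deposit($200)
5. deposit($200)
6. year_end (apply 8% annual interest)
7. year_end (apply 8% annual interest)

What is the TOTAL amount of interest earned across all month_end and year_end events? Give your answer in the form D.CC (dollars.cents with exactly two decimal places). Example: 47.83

After 1 (month_end (apply 3% monthly interest)): balance=$2060.00 total_interest=$60.00
After 2 (year_end (apply 8% annual interest)): balance=$2224.80 total_interest=$224.80
After 3 (month_end (apply 3% monthly interest)): balance=$2291.54 total_interest=$291.54
After 4 (deposit($200)): balance=$2491.54 total_interest=$291.54
After 5 (deposit($200)): balance=$2691.54 total_interest=$291.54
After 6 (year_end (apply 8% annual interest)): balance=$2906.86 total_interest=$506.86
After 7 (year_end (apply 8% annual interest)): balance=$3139.40 total_interest=$739.40

Answer: 739.40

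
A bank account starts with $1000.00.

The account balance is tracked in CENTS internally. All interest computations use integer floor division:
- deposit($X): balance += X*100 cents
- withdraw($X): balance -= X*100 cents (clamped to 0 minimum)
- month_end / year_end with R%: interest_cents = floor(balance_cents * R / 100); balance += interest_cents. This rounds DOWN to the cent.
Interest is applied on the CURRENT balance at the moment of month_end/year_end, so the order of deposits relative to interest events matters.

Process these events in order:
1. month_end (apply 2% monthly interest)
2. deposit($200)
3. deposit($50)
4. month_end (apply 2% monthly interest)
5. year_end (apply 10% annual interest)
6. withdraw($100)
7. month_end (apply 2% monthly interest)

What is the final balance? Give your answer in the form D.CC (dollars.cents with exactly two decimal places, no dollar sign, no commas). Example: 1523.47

Answer: 1351.43

Derivation:
After 1 (month_end (apply 2% monthly interest)): balance=$1020.00 total_interest=$20.00
After 2 (deposit($200)): balance=$1220.00 total_interest=$20.00
After 3 (deposit($50)): balance=$1270.00 total_interest=$20.00
After 4 (month_end (apply 2% monthly interest)): balance=$1295.40 total_interest=$45.40
After 5 (year_end (apply 10% annual interest)): balance=$1424.94 total_interest=$174.94
After 6 (withdraw($100)): balance=$1324.94 total_interest=$174.94
After 7 (month_end (apply 2% monthly interest)): balance=$1351.43 total_interest=$201.43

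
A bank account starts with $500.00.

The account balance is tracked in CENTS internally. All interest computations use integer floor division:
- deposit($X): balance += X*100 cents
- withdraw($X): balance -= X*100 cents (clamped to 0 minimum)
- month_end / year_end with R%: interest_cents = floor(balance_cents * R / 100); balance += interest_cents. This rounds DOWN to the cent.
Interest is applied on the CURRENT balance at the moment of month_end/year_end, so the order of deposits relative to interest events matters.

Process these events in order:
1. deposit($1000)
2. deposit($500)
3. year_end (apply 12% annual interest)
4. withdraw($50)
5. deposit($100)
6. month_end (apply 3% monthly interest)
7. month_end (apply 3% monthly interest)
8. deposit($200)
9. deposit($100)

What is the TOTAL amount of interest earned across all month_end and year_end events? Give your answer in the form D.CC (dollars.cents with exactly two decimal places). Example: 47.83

After 1 (deposit($1000)): balance=$1500.00 total_interest=$0.00
After 2 (deposit($500)): balance=$2000.00 total_interest=$0.00
After 3 (year_end (apply 12% annual interest)): balance=$2240.00 total_interest=$240.00
After 4 (withdraw($50)): balance=$2190.00 total_interest=$240.00
After 5 (deposit($100)): balance=$2290.00 total_interest=$240.00
After 6 (month_end (apply 3% monthly interest)): balance=$2358.70 total_interest=$308.70
After 7 (month_end (apply 3% monthly interest)): balance=$2429.46 total_interest=$379.46
After 8 (deposit($200)): balance=$2629.46 total_interest=$379.46
After 9 (deposit($100)): balance=$2729.46 total_interest=$379.46

Answer: 379.46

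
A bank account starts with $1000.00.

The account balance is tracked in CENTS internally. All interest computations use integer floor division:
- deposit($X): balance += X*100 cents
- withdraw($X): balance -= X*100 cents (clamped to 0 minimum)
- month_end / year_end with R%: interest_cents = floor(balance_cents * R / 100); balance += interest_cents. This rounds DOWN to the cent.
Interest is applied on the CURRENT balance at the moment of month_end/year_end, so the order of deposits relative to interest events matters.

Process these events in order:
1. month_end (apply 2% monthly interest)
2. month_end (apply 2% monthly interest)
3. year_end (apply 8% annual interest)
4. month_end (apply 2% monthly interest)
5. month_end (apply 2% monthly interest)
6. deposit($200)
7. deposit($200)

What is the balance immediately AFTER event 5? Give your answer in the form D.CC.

Answer: 1169.02

Derivation:
After 1 (month_end (apply 2% monthly interest)): balance=$1020.00 total_interest=$20.00
After 2 (month_end (apply 2% monthly interest)): balance=$1040.40 total_interest=$40.40
After 3 (year_end (apply 8% annual interest)): balance=$1123.63 total_interest=$123.63
After 4 (month_end (apply 2% monthly interest)): balance=$1146.10 total_interest=$146.10
After 5 (month_end (apply 2% monthly interest)): balance=$1169.02 total_interest=$169.02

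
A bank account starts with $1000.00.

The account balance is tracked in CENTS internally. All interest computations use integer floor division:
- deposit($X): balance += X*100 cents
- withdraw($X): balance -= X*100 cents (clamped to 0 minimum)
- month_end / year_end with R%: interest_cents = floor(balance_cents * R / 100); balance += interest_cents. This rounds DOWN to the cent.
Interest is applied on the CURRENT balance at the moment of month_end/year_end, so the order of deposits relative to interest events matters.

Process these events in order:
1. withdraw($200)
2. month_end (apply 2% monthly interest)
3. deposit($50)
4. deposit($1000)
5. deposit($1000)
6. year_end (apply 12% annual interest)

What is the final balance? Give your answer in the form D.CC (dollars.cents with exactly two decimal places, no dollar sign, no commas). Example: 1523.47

Answer: 3209.92

Derivation:
After 1 (withdraw($200)): balance=$800.00 total_interest=$0.00
After 2 (month_end (apply 2% monthly interest)): balance=$816.00 total_interest=$16.00
After 3 (deposit($50)): balance=$866.00 total_interest=$16.00
After 4 (deposit($1000)): balance=$1866.00 total_interest=$16.00
After 5 (deposit($1000)): balance=$2866.00 total_interest=$16.00
After 6 (year_end (apply 12% annual interest)): balance=$3209.92 total_interest=$359.92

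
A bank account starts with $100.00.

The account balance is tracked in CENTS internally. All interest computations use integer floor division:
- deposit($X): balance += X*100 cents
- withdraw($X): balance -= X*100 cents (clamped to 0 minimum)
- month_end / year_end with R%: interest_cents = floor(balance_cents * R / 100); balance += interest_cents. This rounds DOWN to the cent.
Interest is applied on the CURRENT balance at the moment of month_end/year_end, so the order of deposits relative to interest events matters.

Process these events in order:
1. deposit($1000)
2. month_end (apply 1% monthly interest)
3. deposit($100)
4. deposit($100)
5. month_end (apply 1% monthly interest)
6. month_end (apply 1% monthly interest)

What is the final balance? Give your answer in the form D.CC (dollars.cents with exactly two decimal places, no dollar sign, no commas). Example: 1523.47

After 1 (deposit($1000)): balance=$1100.00 total_interest=$0.00
After 2 (month_end (apply 1% monthly interest)): balance=$1111.00 total_interest=$11.00
After 3 (deposit($100)): balance=$1211.00 total_interest=$11.00
After 4 (deposit($100)): balance=$1311.00 total_interest=$11.00
After 5 (month_end (apply 1% monthly interest)): balance=$1324.11 total_interest=$24.11
After 6 (month_end (apply 1% monthly interest)): balance=$1337.35 total_interest=$37.35

Answer: 1337.35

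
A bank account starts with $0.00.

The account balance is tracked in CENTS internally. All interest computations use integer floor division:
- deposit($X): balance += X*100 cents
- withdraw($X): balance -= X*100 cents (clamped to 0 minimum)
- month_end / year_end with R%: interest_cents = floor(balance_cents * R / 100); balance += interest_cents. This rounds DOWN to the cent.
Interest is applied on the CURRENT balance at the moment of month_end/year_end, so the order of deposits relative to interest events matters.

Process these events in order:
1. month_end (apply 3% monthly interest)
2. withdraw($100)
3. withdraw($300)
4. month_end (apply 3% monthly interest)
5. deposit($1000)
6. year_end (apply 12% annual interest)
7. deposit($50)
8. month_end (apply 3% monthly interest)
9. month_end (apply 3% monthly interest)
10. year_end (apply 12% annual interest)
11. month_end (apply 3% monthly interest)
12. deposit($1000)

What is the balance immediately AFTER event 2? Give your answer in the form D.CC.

After 1 (month_end (apply 3% monthly interest)): balance=$0.00 total_interest=$0.00
After 2 (withdraw($100)): balance=$0.00 total_interest=$0.00

Answer: 0.00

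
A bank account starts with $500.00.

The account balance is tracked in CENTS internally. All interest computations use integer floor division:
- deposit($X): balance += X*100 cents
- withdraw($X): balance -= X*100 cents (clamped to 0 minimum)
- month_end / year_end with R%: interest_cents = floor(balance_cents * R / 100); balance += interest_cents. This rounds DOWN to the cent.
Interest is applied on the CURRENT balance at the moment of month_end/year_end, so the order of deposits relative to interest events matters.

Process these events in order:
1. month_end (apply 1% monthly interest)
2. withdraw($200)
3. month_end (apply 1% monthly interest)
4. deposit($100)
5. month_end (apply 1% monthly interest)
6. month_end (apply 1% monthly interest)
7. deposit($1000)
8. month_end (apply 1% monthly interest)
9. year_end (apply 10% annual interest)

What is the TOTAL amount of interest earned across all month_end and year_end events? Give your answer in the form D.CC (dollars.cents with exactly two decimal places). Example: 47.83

Answer: 173.45

Derivation:
After 1 (month_end (apply 1% monthly interest)): balance=$505.00 total_interest=$5.00
After 2 (withdraw($200)): balance=$305.00 total_interest=$5.00
After 3 (month_end (apply 1% monthly interest)): balance=$308.05 total_interest=$8.05
After 4 (deposit($100)): balance=$408.05 total_interest=$8.05
After 5 (month_end (apply 1% monthly interest)): balance=$412.13 total_interest=$12.13
After 6 (month_end (apply 1% monthly interest)): balance=$416.25 total_interest=$16.25
After 7 (deposit($1000)): balance=$1416.25 total_interest=$16.25
After 8 (month_end (apply 1% monthly interest)): balance=$1430.41 total_interest=$30.41
After 9 (year_end (apply 10% annual interest)): balance=$1573.45 total_interest=$173.45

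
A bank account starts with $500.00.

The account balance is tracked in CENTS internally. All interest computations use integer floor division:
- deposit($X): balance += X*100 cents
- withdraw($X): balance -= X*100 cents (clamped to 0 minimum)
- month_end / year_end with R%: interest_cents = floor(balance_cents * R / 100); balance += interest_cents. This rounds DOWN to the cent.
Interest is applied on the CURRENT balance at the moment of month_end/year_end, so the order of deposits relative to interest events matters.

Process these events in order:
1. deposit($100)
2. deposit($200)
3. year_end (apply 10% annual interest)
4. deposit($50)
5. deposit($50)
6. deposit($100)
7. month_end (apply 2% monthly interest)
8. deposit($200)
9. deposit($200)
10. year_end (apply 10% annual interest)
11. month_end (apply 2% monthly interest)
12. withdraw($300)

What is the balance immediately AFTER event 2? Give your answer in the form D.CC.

Answer: 800.00

Derivation:
After 1 (deposit($100)): balance=$600.00 total_interest=$0.00
After 2 (deposit($200)): balance=$800.00 total_interest=$0.00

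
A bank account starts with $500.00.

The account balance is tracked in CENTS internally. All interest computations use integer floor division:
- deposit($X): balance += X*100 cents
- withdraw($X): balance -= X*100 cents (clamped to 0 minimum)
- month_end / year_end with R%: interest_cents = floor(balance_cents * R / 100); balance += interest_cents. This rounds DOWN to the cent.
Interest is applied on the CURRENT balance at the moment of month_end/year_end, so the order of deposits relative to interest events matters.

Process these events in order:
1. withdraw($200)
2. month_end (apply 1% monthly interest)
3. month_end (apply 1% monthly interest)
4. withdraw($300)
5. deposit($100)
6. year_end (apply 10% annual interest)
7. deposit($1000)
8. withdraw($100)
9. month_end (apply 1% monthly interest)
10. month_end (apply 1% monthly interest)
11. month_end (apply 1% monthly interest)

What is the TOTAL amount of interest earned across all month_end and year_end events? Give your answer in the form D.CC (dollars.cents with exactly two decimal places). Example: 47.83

Answer: 47.42

Derivation:
After 1 (withdraw($200)): balance=$300.00 total_interest=$0.00
After 2 (month_end (apply 1% monthly interest)): balance=$303.00 total_interest=$3.00
After 3 (month_end (apply 1% monthly interest)): balance=$306.03 total_interest=$6.03
After 4 (withdraw($300)): balance=$6.03 total_interest=$6.03
After 5 (deposit($100)): balance=$106.03 total_interest=$6.03
After 6 (year_end (apply 10% annual interest)): balance=$116.63 total_interest=$16.63
After 7 (deposit($1000)): balance=$1116.63 total_interest=$16.63
After 8 (withdraw($100)): balance=$1016.63 total_interest=$16.63
After 9 (month_end (apply 1% monthly interest)): balance=$1026.79 total_interest=$26.79
After 10 (month_end (apply 1% monthly interest)): balance=$1037.05 total_interest=$37.05
After 11 (month_end (apply 1% monthly interest)): balance=$1047.42 total_interest=$47.42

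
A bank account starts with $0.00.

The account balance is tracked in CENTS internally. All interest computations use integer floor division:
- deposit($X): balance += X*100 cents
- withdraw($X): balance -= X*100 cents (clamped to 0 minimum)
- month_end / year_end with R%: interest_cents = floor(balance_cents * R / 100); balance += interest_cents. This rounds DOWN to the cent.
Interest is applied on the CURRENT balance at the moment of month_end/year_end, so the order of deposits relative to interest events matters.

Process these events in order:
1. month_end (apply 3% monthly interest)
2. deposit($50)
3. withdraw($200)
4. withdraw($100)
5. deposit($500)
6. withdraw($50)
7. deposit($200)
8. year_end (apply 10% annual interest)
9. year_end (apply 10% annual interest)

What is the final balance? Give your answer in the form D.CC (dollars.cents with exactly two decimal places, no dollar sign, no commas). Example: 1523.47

Answer: 786.50

Derivation:
After 1 (month_end (apply 3% monthly interest)): balance=$0.00 total_interest=$0.00
After 2 (deposit($50)): balance=$50.00 total_interest=$0.00
After 3 (withdraw($200)): balance=$0.00 total_interest=$0.00
After 4 (withdraw($100)): balance=$0.00 total_interest=$0.00
After 5 (deposit($500)): balance=$500.00 total_interest=$0.00
After 6 (withdraw($50)): balance=$450.00 total_interest=$0.00
After 7 (deposit($200)): balance=$650.00 total_interest=$0.00
After 8 (year_end (apply 10% annual interest)): balance=$715.00 total_interest=$65.00
After 9 (year_end (apply 10% annual interest)): balance=$786.50 total_interest=$136.50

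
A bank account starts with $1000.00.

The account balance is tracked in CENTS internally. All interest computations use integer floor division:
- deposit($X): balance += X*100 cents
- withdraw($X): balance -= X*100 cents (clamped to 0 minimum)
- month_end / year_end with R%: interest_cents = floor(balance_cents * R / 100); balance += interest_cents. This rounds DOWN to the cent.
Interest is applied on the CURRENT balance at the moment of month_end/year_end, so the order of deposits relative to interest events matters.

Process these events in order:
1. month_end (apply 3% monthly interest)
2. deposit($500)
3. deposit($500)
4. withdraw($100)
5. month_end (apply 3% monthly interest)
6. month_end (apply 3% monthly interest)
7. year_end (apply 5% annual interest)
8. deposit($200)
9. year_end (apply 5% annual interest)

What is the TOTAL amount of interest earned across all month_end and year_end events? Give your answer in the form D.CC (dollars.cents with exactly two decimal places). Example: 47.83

Answer: 367.39

Derivation:
After 1 (month_end (apply 3% monthly interest)): balance=$1030.00 total_interest=$30.00
After 2 (deposit($500)): balance=$1530.00 total_interest=$30.00
After 3 (deposit($500)): balance=$2030.00 total_interest=$30.00
After 4 (withdraw($100)): balance=$1930.00 total_interest=$30.00
After 5 (month_end (apply 3% monthly interest)): balance=$1987.90 total_interest=$87.90
After 6 (month_end (apply 3% monthly interest)): balance=$2047.53 total_interest=$147.53
After 7 (year_end (apply 5% annual interest)): balance=$2149.90 total_interest=$249.90
After 8 (deposit($200)): balance=$2349.90 total_interest=$249.90
After 9 (year_end (apply 5% annual interest)): balance=$2467.39 total_interest=$367.39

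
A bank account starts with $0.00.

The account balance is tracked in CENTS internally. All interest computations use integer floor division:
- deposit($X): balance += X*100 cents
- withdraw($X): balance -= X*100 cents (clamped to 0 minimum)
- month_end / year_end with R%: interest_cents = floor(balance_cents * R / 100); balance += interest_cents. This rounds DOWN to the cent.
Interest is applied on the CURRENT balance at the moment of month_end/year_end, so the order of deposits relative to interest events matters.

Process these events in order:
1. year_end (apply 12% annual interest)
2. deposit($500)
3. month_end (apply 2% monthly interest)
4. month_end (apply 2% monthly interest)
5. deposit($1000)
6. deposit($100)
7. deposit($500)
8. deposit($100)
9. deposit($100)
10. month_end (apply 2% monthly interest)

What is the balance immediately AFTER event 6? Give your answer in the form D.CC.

Answer: 1620.20

Derivation:
After 1 (year_end (apply 12% annual interest)): balance=$0.00 total_interest=$0.00
After 2 (deposit($500)): balance=$500.00 total_interest=$0.00
After 3 (month_end (apply 2% monthly interest)): balance=$510.00 total_interest=$10.00
After 4 (month_end (apply 2% monthly interest)): balance=$520.20 total_interest=$20.20
After 5 (deposit($1000)): balance=$1520.20 total_interest=$20.20
After 6 (deposit($100)): balance=$1620.20 total_interest=$20.20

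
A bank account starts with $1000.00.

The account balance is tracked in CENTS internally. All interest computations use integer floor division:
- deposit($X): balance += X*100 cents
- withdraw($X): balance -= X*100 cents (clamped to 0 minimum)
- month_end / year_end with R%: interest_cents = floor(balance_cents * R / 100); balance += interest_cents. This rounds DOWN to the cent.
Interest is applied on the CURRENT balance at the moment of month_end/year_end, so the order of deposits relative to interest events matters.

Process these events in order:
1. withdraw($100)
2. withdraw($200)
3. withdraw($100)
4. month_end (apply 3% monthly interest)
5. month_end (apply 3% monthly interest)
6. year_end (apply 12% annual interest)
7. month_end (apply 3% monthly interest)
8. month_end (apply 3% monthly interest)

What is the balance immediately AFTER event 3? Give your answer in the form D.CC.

After 1 (withdraw($100)): balance=$900.00 total_interest=$0.00
After 2 (withdraw($200)): balance=$700.00 total_interest=$0.00
After 3 (withdraw($100)): balance=$600.00 total_interest=$0.00

Answer: 600.00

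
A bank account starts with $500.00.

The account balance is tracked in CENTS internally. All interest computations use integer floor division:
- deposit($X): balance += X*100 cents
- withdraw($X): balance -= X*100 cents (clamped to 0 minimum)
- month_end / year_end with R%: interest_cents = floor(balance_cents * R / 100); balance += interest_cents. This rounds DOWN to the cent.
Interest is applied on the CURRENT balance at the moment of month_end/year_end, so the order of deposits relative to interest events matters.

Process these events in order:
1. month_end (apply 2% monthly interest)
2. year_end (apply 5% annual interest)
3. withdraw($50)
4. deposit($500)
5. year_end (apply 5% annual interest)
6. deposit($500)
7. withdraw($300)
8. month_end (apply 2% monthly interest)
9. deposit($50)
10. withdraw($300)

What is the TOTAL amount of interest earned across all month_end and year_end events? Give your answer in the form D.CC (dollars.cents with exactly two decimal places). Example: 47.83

Answer: 109.46

Derivation:
After 1 (month_end (apply 2% monthly interest)): balance=$510.00 total_interest=$10.00
After 2 (year_end (apply 5% annual interest)): balance=$535.50 total_interest=$35.50
After 3 (withdraw($50)): balance=$485.50 total_interest=$35.50
After 4 (deposit($500)): balance=$985.50 total_interest=$35.50
After 5 (year_end (apply 5% annual interest)): balance=$1034.77 total_interest=$84.77
After 6 (deposit($500)): balance=$1534.77 total_interest=$84.77
After 7 (withdraw($300)): balance=$1234.77 total_interest=$84.77
After 8 (month_end (apply 2% monthly interest)): balance=$1259.46 total_interest=$109.46
After 9 (deposit($50)): balance=$1309.46 total_interest=$109.46
After 10 (withdraw($300)): balance=$1009.46 total_interest=$109.46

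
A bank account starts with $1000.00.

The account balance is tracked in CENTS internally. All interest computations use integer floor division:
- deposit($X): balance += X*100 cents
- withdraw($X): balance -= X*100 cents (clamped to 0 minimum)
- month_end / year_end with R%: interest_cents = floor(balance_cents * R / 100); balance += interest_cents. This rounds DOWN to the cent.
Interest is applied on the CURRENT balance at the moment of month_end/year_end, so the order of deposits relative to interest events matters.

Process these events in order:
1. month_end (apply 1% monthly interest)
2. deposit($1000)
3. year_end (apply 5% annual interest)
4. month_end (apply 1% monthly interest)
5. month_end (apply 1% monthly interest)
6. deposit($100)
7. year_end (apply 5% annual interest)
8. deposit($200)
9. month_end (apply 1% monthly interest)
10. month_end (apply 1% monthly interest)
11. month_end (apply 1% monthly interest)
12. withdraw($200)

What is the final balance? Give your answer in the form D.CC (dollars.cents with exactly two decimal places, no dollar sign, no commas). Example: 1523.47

Answer: 2443.28

Derivation:
After 1 (month_end (apply 1% monthly interest)): balance=$1010.00 total_interest=$10.00
After 2 (deposit($1000)): balance=$2010.00 total_interest=$10.00
After 3 (year_end (apply 5% annual interest)): balance=$2110.50 total_interest=$110.50
After 4 (month_end (apply 1% monthly interest)): balance=$2131.60 total_interest=$131.60
After 5 (month_end (apply 1% monthly interest)): balance=$2152.91 total_interest=$152.91
After 6 (deposit($100)): balance=$2252.91 total_interest=$152.91
After 7 (year_end (apply 5% annual interest)): balance=$2365.55 total_interest=$265.55
After 8 (deposit($200)): balance=$2565.55 total_interest=$265.55
After 9 (month_end (apply 1% monthly interest)): balance=$2591.20 total_interest=$291.20
After 10 (month_end (apply 1% monthly interest)): balance=$2617.11 total_interest=$317.11
After 11 (month_end (apply 1% monthly interest)): balance=$2643.28 total_interest=$343.28
After 12 (withdraw($200)): balance=$2443.28 total_interest=$343.28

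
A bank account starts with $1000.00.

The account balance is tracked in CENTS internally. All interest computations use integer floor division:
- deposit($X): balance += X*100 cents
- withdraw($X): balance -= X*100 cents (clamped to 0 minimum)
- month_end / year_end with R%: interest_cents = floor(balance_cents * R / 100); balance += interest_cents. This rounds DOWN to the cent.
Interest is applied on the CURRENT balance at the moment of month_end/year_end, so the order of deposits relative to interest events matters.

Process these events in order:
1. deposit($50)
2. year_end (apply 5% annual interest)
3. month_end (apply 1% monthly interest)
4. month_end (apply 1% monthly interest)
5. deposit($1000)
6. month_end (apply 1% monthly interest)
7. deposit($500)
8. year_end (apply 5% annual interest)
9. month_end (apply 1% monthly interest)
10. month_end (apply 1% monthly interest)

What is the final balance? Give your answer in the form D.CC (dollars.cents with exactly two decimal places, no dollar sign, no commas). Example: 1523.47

After 1 (deposit($50)): balance=$1050.00 total_interest=$0.00
After 2 (year_end (apply 5% annual interest)): balance=$1102.50 total_interest=$52.50
After 3 (month_end (apply 1% monthly interest)): balance=$1113.52 total_interest=$63.52
After 4 (month_end (apply 1% monthly interest)): balance=$1124.65 total_interest=$74.65
After 5 (deposit($1000)): balance=$2124.65 total_interest=$74.65
After 6 (month_end (apply 1% monthly interest)): balance=$2145.89 total_interest=$95.89
After 7 (deposit($500)): balance=$2645.89 total_interest=$95.89
After 8 (year_end (apply 5% annual interest)): balance=$2778.18 total_interest=$228.18
After 9 (month_end (apply 1% monthly interest)): balance=$2805.96 total_interest=$255.96
After 10 (month_end (apply 1% monthly interest)): balance=$2834.01 total_interest=$284.01

Answer: 2834.01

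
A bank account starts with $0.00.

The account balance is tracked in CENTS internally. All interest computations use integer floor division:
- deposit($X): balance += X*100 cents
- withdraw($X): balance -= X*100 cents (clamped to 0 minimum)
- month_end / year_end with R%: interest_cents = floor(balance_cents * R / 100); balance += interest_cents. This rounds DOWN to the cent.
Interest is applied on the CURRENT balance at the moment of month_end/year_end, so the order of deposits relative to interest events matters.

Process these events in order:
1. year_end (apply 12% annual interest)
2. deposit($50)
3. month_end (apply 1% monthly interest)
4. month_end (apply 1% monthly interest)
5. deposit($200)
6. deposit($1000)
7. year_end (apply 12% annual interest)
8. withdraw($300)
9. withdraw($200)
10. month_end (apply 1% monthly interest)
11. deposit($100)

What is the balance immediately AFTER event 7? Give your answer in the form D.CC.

Answer: 1401.12

Derivation:
After 1 (year_end (apply 12% annual interest)): balance=$0.00 total_interest=$0.00
After 2 (deposit($50)): balance=$50.00 total_interest=$0.00
After 3 (month_end (apply 1% monthly interest)): balance=$50.50 total_interest=$0.50
After 4 (month_end (apply 1% monthly interest)): balance=$51.00 total_interest=$1.00
After 5 (deposit($200)): balance=$251.00 total_interest=$1.00
After 6 (deposit($1000)): balance=$1251.00 total_interest=$1.00
After 7 (year_end (apply 12% annual interest)): balance=$1401.12 total_interest=$151.12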